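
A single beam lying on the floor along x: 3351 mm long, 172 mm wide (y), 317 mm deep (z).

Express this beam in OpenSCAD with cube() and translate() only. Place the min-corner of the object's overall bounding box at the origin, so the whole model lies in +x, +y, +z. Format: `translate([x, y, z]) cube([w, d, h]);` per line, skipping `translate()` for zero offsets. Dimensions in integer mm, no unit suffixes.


cube([3351, 172, 317]);


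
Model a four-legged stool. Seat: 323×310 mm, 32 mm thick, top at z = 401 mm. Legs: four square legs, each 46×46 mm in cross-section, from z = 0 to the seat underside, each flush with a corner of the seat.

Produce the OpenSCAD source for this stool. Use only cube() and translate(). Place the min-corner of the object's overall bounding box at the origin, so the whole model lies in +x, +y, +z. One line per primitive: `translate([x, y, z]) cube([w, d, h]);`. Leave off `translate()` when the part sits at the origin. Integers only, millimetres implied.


translate([0, 0, 369]) cube([323, 310, 32]);
cube([46, 46, 369]);
translate([277, 0, 0]) cube([46, 46, 369]);
translate([0, 264, 0]) cube([46, 46, 369]);
translate([277, 264, 0]) cube([46, 46, 369]);


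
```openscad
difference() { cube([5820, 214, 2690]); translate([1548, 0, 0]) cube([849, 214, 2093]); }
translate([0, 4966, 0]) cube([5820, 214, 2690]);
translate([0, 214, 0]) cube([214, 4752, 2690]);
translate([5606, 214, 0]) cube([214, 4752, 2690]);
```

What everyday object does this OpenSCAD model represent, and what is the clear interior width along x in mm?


A single room. The interior width is 5392 mm.

Four walls enclosing a rectangle with a door in the front wall — a room. Outside width 5820 minus two 214 mm walls gives 5392 mm.


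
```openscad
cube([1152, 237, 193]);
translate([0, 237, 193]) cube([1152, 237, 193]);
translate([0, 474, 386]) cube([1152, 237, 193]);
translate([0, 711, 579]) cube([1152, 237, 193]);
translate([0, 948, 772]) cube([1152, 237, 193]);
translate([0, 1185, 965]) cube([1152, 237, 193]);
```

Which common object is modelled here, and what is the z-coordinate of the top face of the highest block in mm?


A staircase. The total rise is 1158 mm.

6 identical blocks, each offset up and back from the previous — a staircase. Each step is 193 mm tall and there are 6 of them, so the total rise is 6 × 193 = 1158 mm.


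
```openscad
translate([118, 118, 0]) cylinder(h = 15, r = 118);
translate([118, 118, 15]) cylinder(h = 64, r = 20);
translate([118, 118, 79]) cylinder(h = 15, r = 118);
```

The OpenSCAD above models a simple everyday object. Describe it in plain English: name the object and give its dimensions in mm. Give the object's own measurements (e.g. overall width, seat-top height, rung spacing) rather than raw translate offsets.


A spool: two coaxial disc flanges of radius 118 mm and thickness 15 mm, joined by a core cylinder of radius 20 mm and height 64 mm. The lower flange rests on z = 0 and the three cylinders share a vertical axis.


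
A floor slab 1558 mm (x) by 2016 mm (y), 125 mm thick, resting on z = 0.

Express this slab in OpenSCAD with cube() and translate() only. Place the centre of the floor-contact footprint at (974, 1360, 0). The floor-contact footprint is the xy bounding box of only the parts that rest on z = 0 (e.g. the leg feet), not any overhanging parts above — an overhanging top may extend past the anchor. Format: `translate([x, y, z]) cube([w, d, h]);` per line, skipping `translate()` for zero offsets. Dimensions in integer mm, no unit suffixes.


translate([195, 352, 0]) cube([1558, 2016, 125]);


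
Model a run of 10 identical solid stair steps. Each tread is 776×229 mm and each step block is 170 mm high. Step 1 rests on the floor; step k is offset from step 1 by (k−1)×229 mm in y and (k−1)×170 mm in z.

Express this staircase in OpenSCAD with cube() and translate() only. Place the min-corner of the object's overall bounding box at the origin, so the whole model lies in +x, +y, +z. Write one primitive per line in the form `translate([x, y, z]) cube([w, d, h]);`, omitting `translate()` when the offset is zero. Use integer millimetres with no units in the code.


cube([776, 229, 170]);
translate([0, 229, 170]) cube([776, 229, 170]);
translate([0, 458, 340]) cube([776, 229, 170]);
translate([0, 687, 510]) cube([776, 229, 170]);
translate([0, 916, 680]) cube([776, 229, 170]);
translate([0, 1145, 850]) cube([776, 229, 170]);
translate([0, 1374, 1020]) cube([776, 229, 170]);
translate([0, 1603, 1190]) cube([776, 229, 170]);
translate([0, 1832, 1360]) cube([776, 229, 170]);
translate([0, 2061, 1530]) cube([776, 229, 170]);


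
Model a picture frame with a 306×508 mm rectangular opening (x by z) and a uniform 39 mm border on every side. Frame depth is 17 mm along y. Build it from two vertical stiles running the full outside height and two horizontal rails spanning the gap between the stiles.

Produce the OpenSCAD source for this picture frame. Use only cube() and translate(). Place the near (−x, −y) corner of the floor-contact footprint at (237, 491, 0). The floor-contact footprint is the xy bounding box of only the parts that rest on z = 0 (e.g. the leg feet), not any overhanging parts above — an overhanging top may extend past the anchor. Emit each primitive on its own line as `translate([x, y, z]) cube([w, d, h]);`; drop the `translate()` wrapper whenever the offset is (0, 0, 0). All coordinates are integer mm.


translate([237, 491, 0]) cube([39, 17, 586]);
translate([582, 491, 0]) cube([39, 17, 586]);
translate([276, 491, 0]) cube([306, 17, 39]);
translate([276, 491, 547]) cube([306, 17, 39]);


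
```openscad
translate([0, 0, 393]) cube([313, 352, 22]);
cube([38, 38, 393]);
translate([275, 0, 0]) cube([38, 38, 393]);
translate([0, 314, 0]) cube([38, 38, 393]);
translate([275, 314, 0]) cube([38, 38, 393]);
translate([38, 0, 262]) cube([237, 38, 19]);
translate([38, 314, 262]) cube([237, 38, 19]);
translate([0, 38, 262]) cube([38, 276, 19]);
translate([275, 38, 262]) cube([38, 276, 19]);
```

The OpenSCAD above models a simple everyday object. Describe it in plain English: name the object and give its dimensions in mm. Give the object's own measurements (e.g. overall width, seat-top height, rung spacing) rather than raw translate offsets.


A four-legged stool. The seat is a 313×352×22 mm slab whose top surface is at z = 415 mm; four square legs, each 38×38 mm in cross-section, run from the floor (z = 0) to the underside of the seat, each flush with a corner of the seat. Four stretchers, 38 mm wide and 19 mm tall, connect adjacent legs with their undersides at z = 262 mm, each running between the inner faces of the legs it joins and aligned with the legs' outer faces on the other axis.


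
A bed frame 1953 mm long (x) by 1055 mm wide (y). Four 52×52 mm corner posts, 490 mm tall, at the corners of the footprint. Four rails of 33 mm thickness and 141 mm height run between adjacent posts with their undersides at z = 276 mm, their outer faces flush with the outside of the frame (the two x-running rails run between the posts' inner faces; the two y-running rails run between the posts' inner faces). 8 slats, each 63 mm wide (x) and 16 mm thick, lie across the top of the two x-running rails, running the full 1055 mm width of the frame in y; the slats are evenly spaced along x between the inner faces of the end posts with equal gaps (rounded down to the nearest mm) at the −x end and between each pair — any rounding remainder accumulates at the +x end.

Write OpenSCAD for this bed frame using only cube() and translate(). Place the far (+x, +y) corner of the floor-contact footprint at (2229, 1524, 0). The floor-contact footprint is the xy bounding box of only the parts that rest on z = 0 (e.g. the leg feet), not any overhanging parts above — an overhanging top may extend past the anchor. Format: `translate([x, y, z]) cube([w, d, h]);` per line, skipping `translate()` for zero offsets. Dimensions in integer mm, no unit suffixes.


translate([276, 469, 0]) cube([52, 52, 490]);
translate([276, 1472, 0]) cube([52, 52, 490]);
translate([2177, 469, 0]) cube([52, 52, 490]);
translate([2177, 1472, 0]) cube([52, 52, 490]);
translate([328, 469, 276]) cube([1849, 33, 141]);
translate([328, 1491, 276]) cube([1849, 33, 141]);
translate([276, 521, 276]) cube([33, 951, 141]);
translate([2196, 521, 276]) cube([33, 951, 141]);
translate([477, 469, 417]) cube([63, 1055, 16]);
translate([689, 469, 417]) cube([63, 1055, 16]);
translate([901, 469, 417]) cube([63, 1055, 16]);
translate([1113, 469, 417]) cube([63, 1055, 16]);
translate([1325, 469, 417]) cube([63, 1055, 16]);
translate([1537, 469, 417]) cube([63, 1055, 16]);
translate([1749, 469, 417]) cube([63, 1055, 16]);
translate([1961, 469, 417]) cube([63, 1055, 16]);


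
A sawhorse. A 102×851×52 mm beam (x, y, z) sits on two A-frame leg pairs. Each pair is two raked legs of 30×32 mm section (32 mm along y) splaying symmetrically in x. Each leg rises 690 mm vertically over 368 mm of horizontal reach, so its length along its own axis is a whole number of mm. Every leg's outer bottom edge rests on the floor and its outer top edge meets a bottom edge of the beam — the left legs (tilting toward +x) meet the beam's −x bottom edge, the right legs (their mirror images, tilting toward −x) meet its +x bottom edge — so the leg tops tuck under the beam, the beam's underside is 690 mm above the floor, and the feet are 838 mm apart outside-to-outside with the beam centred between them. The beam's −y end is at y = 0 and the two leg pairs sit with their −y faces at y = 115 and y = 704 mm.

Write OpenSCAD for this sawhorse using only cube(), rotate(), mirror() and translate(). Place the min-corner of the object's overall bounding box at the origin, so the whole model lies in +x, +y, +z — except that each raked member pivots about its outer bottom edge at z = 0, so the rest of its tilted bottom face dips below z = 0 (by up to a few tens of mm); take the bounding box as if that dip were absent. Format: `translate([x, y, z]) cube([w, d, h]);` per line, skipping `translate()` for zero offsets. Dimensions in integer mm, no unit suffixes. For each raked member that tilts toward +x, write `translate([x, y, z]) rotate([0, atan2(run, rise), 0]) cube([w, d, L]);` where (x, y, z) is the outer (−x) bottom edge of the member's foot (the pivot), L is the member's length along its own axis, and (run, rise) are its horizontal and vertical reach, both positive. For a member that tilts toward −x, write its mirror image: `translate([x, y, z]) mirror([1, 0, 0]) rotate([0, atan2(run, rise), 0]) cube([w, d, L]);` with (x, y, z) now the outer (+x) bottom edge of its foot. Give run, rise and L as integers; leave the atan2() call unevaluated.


translate([368, 0, 690]) cube([102, 851, 52]);
translate([0, 115, 0]) rotate([0, atan2(368, 690), 0]) cube([30, 32, 782]);
translate([838, 115, 0]) mirror([1, 0, 0]) rotate([0, atan2(368, 690), 0]) cube([30, 32, 782]);
translate([0, 704, 0]) rotate([0, atan2(368, 690), 0]) cube([30, 32, 782]);
translate([838, 704, 0]) mirror([1, 0, 0]) rotate([0, atan2(368, 690), 0]) cube([30, 32, 782]);


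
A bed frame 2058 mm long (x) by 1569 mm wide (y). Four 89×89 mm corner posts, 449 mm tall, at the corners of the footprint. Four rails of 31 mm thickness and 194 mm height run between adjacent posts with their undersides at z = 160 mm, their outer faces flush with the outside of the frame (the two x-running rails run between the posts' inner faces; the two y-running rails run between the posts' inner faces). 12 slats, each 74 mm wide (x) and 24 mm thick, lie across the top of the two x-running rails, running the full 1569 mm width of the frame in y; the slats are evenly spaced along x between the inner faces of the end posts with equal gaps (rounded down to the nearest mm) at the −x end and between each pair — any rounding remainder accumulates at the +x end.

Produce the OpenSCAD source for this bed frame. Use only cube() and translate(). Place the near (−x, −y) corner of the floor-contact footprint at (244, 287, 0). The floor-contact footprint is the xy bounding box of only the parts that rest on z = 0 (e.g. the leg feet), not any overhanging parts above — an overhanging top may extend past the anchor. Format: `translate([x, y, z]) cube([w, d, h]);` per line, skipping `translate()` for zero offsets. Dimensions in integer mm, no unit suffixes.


// slat z = rail_z + rail_h = 160 + 194 = 354
// slat gap = ⌊(1880 − 12·74) / 13⌋ = 76
translate([244, 287, 0]) cube([89, 89, 449]);
translate([244, 1767, 0]) cube([89, 89, 449]);
translate([2213, 287, 0]) cube([89, 89, 449]);
translate([2213, 1767, 0]) cube([89, 89, 449]);
translate([333, 287, 160]) cube([1880, 31, 194]);
translate([333, 1825, 160]) cube([1880, 31, 194]);
translate([244, 376, 160]) cube([31, 1391, 194]);
translate([2271, 376, 160]) cube([31, 1391, 194]);
translate([409, 287, 354]) cube([74, 1569, 24]);
translate([559, 287, 354]) cube([74, 1569, 24]);
translate([709, 287, 354]) cube([74, 1569, 24]);
translate([859, 287, 354]) cube([74, 1569, 24]);
translate([1009, 287, 354]) cube([74, 1569, 24]);
translate([1159, 287, 354]) cube([74, 1569, 24]);
translate([1309, 287, 354]) cube([74, 1569, 24]);
translate([1459, 287, 354]) cube([74, 1569, 24]);
translate([1609, 287, 354]) cube([74, 1569, 24]);
translate([1759, 287, 354]) cube([74, 1569, 24]);
translate([1909, 287, 354]) cube([74, 1569, 24]);
translate([2059, 287, 354]) cube([74, 1569, 24]);


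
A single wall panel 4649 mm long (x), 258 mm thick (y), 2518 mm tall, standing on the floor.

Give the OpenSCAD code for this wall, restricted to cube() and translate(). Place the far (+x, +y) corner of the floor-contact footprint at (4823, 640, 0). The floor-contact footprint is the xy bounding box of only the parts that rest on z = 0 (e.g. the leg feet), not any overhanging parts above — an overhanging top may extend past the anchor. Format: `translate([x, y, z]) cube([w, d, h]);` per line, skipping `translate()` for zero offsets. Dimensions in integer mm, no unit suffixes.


translate([174, 382, 0]) cube([4649, 258, 2518]);


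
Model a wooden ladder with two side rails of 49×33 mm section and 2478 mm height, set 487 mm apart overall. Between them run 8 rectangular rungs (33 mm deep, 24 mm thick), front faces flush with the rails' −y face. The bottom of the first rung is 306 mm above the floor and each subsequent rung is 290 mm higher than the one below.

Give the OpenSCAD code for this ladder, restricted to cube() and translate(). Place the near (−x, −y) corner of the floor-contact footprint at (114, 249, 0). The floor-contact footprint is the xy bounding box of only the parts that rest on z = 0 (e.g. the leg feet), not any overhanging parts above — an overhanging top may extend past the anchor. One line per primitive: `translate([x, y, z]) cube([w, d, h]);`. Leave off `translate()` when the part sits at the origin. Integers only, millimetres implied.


translate([114, 249, 0]) cube([49, 33, 2478]);
translate([552, 249, 0]) cube([49, 33, 2478]);
translate([163, 249, 306]) cube([389, 33, 24]);
translate([163, 249, 596]) cube([389, 33, 24]);
translate([163, 249, 886]) cube([389, 33, 24]);
translate([163, 249, 1176]) cube([389, 33, 24]);
translate([163, 249, 1466]) cube([389, 33, 24]);
translate([163, 249, 1756]) cube([389, 33, 24]);
translate([163, 249, 2046]) cube([389, 33, 24]);
translate([163, 249, 2336]) cube([389, 33, 24]);


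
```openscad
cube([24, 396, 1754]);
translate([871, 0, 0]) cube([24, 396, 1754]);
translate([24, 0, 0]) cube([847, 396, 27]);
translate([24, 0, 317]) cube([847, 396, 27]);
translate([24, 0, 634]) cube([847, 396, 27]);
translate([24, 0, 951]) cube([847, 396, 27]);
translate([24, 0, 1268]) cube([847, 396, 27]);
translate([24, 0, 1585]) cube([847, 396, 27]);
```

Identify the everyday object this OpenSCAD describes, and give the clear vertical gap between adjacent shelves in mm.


A bookshelf. The clear shelf gap is 290 mm.

Two tall side panels with 6 horizontal boards between them — a bookshelf. The first two shelf undersides are at z = 0 and z = 317; with shelf thickness 27, the clear gap is 317 − 0 − 27 = 290 mm.


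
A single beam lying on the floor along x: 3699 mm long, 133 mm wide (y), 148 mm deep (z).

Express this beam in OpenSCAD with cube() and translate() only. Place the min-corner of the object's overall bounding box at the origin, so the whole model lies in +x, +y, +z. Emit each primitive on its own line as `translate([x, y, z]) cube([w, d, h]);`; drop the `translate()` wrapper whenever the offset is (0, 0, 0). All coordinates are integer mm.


cube([3699, 133, 148]);


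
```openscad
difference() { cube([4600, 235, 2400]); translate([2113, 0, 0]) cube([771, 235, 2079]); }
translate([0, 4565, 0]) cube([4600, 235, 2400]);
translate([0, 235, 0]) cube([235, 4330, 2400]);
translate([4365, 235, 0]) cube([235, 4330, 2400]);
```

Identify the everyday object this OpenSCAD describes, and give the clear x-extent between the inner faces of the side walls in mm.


A single room. The interior width is 4130 mm.

Four walls enclosing a rectangle with a door in the front wall — a room. Outside width 4600 minus two 235 mm walls gives 4130 mm.


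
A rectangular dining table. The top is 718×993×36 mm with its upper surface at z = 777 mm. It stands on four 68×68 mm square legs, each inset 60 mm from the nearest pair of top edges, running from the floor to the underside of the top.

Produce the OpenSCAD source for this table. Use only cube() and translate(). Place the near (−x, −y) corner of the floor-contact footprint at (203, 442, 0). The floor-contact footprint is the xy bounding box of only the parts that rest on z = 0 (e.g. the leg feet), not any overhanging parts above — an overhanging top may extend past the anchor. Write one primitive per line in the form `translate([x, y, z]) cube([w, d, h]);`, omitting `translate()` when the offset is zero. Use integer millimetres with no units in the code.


translate([143, 382, 741]) cube([718, 993, 36]);
translate([203, 442, 0]) cube([68, 68, 741]);
translate([733, 442, 0]) cube([68, 68, 741]);
translate([203, 1247, 0]) cube([68, 68, 741]);
translate([733, 1247, 0]) cube([68, 68, 741]);


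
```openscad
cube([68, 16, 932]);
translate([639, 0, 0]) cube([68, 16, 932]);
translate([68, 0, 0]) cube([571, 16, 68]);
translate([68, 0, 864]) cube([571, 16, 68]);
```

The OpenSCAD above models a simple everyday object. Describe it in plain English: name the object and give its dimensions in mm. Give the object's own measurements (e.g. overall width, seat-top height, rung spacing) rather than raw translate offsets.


A rectangular picture frame lying in the x–z plane (depth along y). The opening is 571 mm wide (x) by 796 mm tall (z), surrounded by a border 68 mm wide on all four sides. The frame is 16 mm deep and is made of two full-height vertical stiles with two horizontal rails fitted between them.


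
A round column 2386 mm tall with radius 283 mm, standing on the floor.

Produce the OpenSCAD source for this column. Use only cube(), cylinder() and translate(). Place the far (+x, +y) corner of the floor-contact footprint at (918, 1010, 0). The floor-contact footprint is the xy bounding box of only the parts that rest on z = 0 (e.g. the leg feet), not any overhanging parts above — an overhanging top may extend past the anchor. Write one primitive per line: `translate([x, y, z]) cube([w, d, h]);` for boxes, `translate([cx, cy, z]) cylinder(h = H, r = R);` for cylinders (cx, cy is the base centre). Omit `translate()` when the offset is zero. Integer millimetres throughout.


translate([635, 727, 0]) cylinder(h = 2386, r = 283);


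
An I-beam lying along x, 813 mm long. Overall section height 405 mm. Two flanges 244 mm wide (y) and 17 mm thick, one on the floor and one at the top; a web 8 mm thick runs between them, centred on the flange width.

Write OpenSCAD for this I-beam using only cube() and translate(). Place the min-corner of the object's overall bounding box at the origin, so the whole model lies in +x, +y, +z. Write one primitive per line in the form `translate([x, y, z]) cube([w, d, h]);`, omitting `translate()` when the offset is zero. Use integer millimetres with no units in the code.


cube([813, 244, 17]);
translate([0, 118, 17]) cube([813, 8, 371]);
translate([0, 0, 388]) cube([813, 244, 17]);


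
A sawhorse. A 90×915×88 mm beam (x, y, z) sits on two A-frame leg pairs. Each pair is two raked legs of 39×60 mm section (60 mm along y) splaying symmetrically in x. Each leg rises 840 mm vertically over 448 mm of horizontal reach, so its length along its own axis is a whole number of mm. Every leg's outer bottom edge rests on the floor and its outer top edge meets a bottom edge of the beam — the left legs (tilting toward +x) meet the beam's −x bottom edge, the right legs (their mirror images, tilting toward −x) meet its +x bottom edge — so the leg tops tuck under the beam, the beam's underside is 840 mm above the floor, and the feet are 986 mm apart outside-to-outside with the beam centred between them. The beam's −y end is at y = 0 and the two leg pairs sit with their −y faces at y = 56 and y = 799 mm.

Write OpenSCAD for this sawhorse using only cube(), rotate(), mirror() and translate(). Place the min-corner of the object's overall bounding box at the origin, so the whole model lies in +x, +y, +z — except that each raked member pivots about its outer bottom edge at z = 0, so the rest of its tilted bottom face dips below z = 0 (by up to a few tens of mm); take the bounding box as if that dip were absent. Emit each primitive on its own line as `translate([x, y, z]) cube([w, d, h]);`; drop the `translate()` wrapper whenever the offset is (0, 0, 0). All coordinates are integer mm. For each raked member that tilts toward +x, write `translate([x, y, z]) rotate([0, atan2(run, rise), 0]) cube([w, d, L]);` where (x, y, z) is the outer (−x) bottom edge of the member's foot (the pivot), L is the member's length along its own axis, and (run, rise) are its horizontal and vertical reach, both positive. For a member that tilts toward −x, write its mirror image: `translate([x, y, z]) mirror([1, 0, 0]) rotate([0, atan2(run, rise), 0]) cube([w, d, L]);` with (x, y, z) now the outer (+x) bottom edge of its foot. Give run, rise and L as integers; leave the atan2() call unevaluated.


translate([448, 0, 840]) cube([90, 915, 88]);
translate([0, 56, 0]) rotate([0, atan2(448, 840), 0]) cube([39, 60, 952]);
translate([986, 56, 0]) mirror([1, 0, 0]) rotate([0, atan2(448, 840), 0]) cube([39, 60, 952]);
translate([0, 799, 0]) rotate([0, atan2(448, 840), 0]) cube([39, 60, 952]);
translate([986, 799, 0]) mirror([1, 0, 0]) rotate([0, atan2(448, 840), 0]) cube([39, 60, 952]);


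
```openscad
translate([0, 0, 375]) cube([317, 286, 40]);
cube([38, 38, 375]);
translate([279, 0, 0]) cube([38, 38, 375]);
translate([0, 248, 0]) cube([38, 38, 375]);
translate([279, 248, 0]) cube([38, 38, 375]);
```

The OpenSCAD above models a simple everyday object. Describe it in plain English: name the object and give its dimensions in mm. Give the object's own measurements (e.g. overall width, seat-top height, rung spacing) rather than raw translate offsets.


A simple wooden stool: a rectangular seat 317 mm (x) by 286 mm (y), 40 mm thick, top face at z = 415 mm, on four square legs, each 38×38 mm in cross-section. The legs rest on z = 0, each flush with a corner of the seat.


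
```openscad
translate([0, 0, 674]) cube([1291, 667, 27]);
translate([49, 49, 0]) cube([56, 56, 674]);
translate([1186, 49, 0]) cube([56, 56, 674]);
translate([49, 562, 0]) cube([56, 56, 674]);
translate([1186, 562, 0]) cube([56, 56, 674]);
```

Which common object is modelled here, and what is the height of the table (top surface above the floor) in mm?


A table. The table height is 701 mm.

A 1291×667×27 slab sits at z = 674 on four 56 mm square posts — a table. The top surface is at 674 + 27 = 701 mm.


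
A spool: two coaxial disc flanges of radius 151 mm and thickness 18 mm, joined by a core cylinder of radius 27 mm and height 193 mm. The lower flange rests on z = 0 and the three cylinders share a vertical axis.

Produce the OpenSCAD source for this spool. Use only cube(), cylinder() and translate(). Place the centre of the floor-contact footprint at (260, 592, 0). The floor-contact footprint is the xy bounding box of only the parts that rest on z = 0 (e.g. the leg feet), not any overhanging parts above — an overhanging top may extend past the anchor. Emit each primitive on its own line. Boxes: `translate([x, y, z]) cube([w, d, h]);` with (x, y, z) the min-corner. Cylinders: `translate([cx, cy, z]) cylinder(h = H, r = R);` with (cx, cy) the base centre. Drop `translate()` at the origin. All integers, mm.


translate([260, 592, 0]) cylinder(h = 18, r = 151);
translate([260, 592, 18]) cylinder(h = 193, r = 27);
translate([260, 592, 211]) cylinder(h = 18, r = 151);


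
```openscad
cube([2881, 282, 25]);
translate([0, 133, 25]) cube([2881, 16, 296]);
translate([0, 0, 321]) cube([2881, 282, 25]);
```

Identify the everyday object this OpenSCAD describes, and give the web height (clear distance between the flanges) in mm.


An I-beam. The web height is 296 mm.

Two wide flanges with a thin centred web — an I-beam. Overall 346 mm minus two 25 mm flanges gives a web of 346 − 2·25 = 296 mm.


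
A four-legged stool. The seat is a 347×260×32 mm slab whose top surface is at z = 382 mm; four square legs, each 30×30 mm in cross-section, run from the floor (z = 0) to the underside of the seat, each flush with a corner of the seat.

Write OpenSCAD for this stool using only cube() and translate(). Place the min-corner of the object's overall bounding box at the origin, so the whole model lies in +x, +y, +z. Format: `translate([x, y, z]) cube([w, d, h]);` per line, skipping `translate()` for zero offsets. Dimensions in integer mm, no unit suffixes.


translate([0, 0, 350]) cube([347, 260, 32]);
cube([30, 30, 350]);
translate([317, 0, 0]) cube([30, 30, 350]);
translate([0, 230, 0]) cube([30, 30, 350]);
translate([317, 230, 0]) cube([30, 30, 350]);


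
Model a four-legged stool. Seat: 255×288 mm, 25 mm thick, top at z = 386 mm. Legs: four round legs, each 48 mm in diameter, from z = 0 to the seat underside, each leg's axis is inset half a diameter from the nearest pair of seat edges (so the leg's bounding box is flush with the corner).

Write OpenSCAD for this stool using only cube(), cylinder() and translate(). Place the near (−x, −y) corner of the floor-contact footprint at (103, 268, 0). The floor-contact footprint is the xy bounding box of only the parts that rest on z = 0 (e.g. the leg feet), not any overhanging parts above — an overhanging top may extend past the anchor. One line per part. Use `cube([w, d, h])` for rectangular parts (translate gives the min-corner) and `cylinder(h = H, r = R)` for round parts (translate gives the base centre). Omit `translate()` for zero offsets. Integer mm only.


translate([103, 268, 361]) cube([255, 288, 25]);
translate([127, 292, 0]) cylinder(h = 361, r = 24);
translate([334, 292, 0]) cylinder(h = 361, r = 24);
translate([127, 532, 0]) cylinder(h = 361, r = 24);
translate([334, 532, 0]) cylinder(h = 361, r = 24);


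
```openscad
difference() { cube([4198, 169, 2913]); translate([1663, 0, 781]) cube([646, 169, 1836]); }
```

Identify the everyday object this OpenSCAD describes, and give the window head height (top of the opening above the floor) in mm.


A wall with a window opening. The window head height is 2617 mm.

A wall with a rectangular opening subtracted — a window. Sill at z = 781, opening 1836 mm tall, so the head is at 781 + 1836 = 2617 mm.


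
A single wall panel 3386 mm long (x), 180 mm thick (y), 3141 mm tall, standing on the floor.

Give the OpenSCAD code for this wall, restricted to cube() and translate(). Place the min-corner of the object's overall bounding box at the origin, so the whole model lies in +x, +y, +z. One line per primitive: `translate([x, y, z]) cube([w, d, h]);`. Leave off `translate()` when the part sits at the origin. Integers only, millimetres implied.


cube([3386, 180, 3141]);


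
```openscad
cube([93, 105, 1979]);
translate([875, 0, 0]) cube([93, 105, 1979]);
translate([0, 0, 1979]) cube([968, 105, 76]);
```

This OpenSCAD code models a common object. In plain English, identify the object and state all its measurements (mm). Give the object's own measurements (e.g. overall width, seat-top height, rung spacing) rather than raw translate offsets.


A door frame. The clear opening is 782 mm wide and 1979 mm high. Two 93 mm wide jambs, 105 mm deep, stand either side of the opening from the floor to the top of the opening. A 76 mm thick head sits across the top of both jambs, spanning the full outside width of the frame.


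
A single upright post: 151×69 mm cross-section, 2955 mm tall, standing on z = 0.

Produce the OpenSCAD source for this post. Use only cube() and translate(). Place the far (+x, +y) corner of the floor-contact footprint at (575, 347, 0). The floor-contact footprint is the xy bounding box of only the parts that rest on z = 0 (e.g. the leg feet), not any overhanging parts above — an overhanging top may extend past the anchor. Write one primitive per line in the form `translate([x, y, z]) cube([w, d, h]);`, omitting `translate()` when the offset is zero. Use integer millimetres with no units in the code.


translate([424, 278, 0]) cube([151, 69, 2955]);


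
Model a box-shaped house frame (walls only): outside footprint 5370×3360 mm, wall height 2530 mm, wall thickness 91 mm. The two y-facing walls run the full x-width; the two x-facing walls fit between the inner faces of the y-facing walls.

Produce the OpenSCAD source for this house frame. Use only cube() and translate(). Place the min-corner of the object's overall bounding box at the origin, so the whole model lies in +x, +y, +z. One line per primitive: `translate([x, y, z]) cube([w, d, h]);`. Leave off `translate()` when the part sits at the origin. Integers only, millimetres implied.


cube([5370, 91, 2530]);
translate([0, 3269, 0]) cube([5370, 91, 2530]);
translate([0, 91, 0]) cube([91, 3178, 2530]);
translate([5279, 91, 0]) cube([91, 3178, 2530]);


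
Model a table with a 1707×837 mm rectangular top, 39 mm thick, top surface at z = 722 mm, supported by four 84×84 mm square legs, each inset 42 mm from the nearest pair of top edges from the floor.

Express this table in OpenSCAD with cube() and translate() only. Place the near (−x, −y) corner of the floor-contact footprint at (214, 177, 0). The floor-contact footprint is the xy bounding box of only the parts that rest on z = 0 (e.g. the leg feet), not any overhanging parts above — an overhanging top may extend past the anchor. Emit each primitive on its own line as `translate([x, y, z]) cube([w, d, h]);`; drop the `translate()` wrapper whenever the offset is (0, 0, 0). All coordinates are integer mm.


// leg_h = 722 - 39 = 683
translate([172, 135, 683]) cube([1707, 837, 39]);
translate([214, 177, 0]) cube([84, 84, 683]);
translate([1753, 177, 0]) cube([84, 84, 683]);
translate([214, 846, 0]) cube([84, 84, 683]);
translate([1753, 846, 0]) cube([84, 84, 683]);


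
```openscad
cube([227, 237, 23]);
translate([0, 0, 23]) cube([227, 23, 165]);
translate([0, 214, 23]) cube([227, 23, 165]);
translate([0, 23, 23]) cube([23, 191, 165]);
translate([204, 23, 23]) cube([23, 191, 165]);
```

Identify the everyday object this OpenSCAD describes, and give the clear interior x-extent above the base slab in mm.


An open box. The internal width is 181 mm.

A 227×237 base slab with four walls standing on it — an open box. The base is 227 mm wide and the walls are 23 mm thick, so the internal width is 227 − 2 × 23 = 181 mm.


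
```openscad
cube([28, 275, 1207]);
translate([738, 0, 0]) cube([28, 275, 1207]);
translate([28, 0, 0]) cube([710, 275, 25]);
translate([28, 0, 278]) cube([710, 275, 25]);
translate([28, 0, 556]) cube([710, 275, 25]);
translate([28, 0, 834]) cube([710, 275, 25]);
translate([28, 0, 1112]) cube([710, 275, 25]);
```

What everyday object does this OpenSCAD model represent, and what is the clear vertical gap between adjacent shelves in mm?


A bookshelf. The clear shelf gap is 253 mm.

Two tall side panels with 5 horizontal boards between them — a bookshelf. The first two shelf undersides are at z = 0 and z = 278; with shelf thickness 25, the clear gap is 278 − 0 − 25 = 253 mm.


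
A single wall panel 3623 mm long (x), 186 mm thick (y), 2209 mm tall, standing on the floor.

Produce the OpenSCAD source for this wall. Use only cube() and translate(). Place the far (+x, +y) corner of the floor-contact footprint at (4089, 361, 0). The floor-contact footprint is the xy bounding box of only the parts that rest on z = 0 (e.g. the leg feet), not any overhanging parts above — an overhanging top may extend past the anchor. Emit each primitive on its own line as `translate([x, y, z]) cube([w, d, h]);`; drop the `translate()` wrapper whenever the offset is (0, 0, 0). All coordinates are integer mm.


translate([466, 175, 0]) cube([3623, 186, 2209]);


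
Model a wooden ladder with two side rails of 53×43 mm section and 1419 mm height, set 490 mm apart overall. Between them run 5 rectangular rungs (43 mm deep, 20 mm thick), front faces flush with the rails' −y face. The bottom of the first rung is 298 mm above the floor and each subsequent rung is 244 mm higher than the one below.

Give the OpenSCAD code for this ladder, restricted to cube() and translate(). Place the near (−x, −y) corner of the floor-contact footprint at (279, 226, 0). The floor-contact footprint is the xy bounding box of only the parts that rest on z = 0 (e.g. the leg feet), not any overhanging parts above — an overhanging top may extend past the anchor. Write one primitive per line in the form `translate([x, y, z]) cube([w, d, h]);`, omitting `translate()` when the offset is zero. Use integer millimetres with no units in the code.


translate([279, 226, 0]) cube([53, 43, 1419]);
translate([716, 226, 0]) cube([53, 43, 1419]);
translate([332, 226, 298]) cube([384, 43, 20]);
translate([332, 226, 542]) cube([384, 43, 20]);
translate([332, 226, 786]) cube([384, 43, 20]);
translate([332, 226, 1030]) cube([384, 43, 20]);
translate([332, 226, 1274]) cube([384, 43, 20]);


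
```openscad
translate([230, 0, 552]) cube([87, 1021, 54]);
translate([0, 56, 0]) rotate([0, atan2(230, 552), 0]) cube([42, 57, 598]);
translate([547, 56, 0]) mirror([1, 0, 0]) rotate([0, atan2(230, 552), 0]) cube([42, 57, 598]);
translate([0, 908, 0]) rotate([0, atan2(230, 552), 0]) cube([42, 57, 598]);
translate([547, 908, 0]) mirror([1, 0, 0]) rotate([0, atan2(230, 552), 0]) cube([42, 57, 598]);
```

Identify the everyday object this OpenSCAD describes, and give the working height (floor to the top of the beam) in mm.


A sawhorse. The overall height is 606 mm.

A beam across two mirrored pairs of raked legs — a sawhorse. The beam's underside is at z = 552 (matching the legs' vertical rise in atan2(230, 552)) and the beam is 54 mm tall, so its top is at 552 + 54 = 606 mm. The raked legs top out at the beam's underside, so that is the highest point.


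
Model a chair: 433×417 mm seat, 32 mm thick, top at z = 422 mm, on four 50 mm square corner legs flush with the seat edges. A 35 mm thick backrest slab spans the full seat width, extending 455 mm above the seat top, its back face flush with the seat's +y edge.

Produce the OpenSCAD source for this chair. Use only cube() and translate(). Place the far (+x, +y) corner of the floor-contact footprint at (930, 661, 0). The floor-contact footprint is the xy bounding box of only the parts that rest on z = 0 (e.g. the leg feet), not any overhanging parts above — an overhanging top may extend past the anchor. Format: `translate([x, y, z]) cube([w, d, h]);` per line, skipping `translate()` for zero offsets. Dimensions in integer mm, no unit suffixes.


translate([497, 244, 390]) cube([433, 417, 32]);
translate([497, 244, 0]) cube([50, 50, 390]);
translate([880, 244, 0]) cube([50, 50, 390]);
translate([497, 611, 0]) cube([50, 50, 390]);
translate([880, 611, 0]) cube([50, 50, 390]);
translate([497, 626, 422]) cube([433, 35, 455]);


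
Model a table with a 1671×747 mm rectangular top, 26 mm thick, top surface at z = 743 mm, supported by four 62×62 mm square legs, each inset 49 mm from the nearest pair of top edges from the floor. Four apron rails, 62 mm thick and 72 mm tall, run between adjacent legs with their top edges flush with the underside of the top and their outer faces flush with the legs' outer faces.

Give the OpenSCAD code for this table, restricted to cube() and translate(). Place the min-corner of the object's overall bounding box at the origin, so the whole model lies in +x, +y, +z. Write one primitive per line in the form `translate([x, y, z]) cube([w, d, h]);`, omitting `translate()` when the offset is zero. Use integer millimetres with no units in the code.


translate([0, 0, 717]) cube([1671, 747, 26]);
translate([49, 49, 0]) cube([62, 62, 717]);
translate([1560, 49, 0]) cube([62, 62, 717]);
translate([49, 636, 0]) cube([62, 62, 717]);
translate([1560, 636, 0]) cube([62, 62, 717]);
translate([111, 49, 645]) cube([1449, 62, 72]);
translate([111, 636, 645]) cube([1449, 62, 72]);
translate([49, 111, 645]) cube([62, 525, 72]);
translate([1560, 111, 645]) cube([62, 525, 72]);


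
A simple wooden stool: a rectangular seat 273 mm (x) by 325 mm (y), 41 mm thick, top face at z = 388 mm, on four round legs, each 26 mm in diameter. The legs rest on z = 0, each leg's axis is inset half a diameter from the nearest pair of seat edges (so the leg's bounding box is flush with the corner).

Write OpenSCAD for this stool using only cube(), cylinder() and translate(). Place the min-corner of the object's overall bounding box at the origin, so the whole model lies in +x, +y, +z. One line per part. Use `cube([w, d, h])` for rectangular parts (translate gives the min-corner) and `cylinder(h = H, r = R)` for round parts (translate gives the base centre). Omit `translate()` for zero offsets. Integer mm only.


translate([0, 0, 347]) cube([273, 325, 41]);
translate([13, 13, 0]) cylinder(h = 347, r = 13);
translate([260, 13, 0]) cylinder(h = 347, r = 13);
translate([13, 312, 0]) cylinder(h = 347, r = 13);
translate([260, 312, 0]) cylinder(h = 347, r = 13);


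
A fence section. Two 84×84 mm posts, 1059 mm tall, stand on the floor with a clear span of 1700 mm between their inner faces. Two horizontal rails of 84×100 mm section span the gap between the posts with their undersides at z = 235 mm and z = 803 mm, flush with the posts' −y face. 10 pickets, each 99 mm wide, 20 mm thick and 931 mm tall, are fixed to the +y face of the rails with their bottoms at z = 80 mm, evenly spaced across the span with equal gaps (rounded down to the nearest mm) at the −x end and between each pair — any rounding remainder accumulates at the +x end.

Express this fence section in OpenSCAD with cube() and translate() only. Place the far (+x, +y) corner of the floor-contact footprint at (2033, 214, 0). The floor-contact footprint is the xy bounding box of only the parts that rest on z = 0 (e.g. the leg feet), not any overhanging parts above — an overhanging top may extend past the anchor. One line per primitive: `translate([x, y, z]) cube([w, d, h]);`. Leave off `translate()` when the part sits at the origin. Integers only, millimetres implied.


translate([165, 130, 0]) cube([84, 84, 1059]);
translate([1949, 130, 0]) cube([84, 84, 1059]);
translate([249, 130, 235]) cube([1700, 84, 100]);
translate([249, 130, 803]) cube([1700, 84, 100]);
translate([313, 214, 80]) cube([99, 20, 931]);
translate([476, 214, 80]) cube([99, 20, 931]);
translate([639, 214, 80]) cube([99, 20, 931]);
translate([802, 214, 80]) cube([99, 20, 931]);
translate([965, 214, 80]) cube([99, 20, 931]);
translate([1128, 214, 80]) cube([99, 20, 931]);
translate([1291, 214, 80]) cube([99, 20, 931]);
translate([1454, 214, 80]) cube([99, 20, 931]);
translate([1617, 214, 80]) cube([99, 20, 931]);
translate([1780, 214, 80]) cube([99, 20, 931]);
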